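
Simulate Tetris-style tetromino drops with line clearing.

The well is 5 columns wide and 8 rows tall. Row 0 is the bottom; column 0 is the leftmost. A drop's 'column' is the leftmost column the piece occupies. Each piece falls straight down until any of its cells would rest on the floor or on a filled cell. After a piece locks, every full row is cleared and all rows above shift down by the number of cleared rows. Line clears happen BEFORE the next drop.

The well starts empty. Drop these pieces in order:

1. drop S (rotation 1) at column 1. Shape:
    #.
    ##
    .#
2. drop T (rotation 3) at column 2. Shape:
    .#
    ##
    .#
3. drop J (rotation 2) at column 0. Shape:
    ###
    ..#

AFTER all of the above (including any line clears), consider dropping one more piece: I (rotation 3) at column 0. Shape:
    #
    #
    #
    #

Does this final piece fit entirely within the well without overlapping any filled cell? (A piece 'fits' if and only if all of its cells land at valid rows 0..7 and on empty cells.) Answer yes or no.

Drop 1: S rot1 at col 1 lands with bottom-row=0; cleared 0 line(s) (total 0); column heights now [0 3 2 0 0], max=3
Drop 2: T rot3 at col 2 lands with bottom-row=1; cleared 0 line(s) (total 0); column heights now [0 3 3 4 0], max=4
Drop 3: J rot2 at col 0 lands with bottom-row=3; cleared 0 line(s) (total 0); column heights now [5 5 5 4 0], max=5
Test piece I rot3 at col 0 (width 1): heights before test = [5 5 5 4 0]; fits = False

Answer: no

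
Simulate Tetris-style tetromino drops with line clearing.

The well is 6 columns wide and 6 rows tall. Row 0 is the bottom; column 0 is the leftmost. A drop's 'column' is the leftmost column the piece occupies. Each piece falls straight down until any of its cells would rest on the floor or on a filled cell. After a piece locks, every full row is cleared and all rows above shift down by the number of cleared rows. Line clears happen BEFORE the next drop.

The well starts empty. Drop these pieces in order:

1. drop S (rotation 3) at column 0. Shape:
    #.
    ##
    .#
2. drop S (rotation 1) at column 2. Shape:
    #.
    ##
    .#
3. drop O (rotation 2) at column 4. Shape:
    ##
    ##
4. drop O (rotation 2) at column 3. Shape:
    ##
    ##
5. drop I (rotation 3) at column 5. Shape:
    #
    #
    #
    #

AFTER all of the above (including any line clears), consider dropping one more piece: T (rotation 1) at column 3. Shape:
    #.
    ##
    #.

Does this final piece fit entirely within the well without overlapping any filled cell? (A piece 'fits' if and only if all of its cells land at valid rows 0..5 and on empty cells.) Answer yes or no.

Drop 1: S rot3 at col 0 lands with bottom-row=0; cleared 0 line(s) (total 0); column heights now [3 2 0 0 0 0], max=3
Drop 2: S rot1 at col 2 lands with bottom-row=0; cleared 0 line(s) (total 0); column heights now [3 2 3 2 0 0], max=3
Drop 3: O rot2 at col 4 lands with bottom-row=0; cleared 1 line(s) (total 1); column heights now [2 1 2 1 1 1], max=2
Drop 4: O rot2 at col 3 lands with bottom-row=1; cleared 0 line(s) (total 1); column heights now [2 1 2 3 3 1], max=3
Drop 5: I rot3 at col 5 lands with bottom-row=1; cleared 0 line(s) (total 1); column heights now [2 1 2 3 3 5], max=5
Test piece T rot1 at col 3 (width 2): heights before test = [2 1 2 3 3 5]; fits = True

Answer: yes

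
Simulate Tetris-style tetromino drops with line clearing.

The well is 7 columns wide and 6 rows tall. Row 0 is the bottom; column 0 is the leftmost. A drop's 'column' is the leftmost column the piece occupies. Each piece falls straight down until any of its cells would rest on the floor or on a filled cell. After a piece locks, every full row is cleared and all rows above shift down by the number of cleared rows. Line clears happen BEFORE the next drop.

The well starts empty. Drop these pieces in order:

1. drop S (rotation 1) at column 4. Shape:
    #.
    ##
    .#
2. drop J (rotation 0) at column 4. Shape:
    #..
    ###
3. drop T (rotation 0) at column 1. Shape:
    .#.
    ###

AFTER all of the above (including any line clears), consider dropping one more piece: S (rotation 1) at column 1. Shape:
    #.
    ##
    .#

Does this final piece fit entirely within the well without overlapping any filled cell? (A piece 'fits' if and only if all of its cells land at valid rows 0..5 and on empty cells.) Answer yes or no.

Answer: yes

Derivation:
Drop 1: S rot1 at col 4 lands with bottom-row=0; cleared 0 line(s) (total 0); column heights now [0 0 0 0 3 2 0], max=3
Drop 2: J rot0 at col 4 lands with bottom-row=3; cleared 0 line(s) (total 0); column heights now [0 0 0 0 5 4 4], max=5
Drop 3: T rot0 at col 1 lands with bottom-row=0; cleared 0 line(s) (total 0); column heights now [0 1 2 1 5 4 4], max=5
Test piece S rot1 at col 1 (width 2): heights before test = [0 1 2 1 5 4 4]; fits = True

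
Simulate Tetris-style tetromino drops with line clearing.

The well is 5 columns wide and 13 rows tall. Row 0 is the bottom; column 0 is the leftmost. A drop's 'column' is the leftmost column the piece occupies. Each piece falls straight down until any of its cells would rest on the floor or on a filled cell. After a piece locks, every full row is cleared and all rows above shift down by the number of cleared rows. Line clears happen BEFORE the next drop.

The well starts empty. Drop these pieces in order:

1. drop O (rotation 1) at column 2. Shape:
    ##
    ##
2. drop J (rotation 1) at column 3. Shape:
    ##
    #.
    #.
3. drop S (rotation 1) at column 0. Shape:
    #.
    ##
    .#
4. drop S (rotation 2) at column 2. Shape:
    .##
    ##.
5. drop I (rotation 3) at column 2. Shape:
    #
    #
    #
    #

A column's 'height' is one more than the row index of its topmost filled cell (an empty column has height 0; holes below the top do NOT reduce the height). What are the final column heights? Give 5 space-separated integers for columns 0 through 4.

Answer: 3 2 10 7 7

Derivation:
Drop 1: O rot1 at col 2 lands with bottom-row=0; cleared 0 line(s) (total 0); column heights now [0 0 2 2 0], max=2
Drop 2: J rot1 at col 3 lands with bottom-row=2; cleared 0 line(s) (total 0); column heights now [0 0 2 5 5], max=5
Drop 3: S rot1 at col 0 lands with bottom-row=0; cleared 0 line(s) (total 0); column heights now [3 2 2 5 5], max=5
Drop 4: S rot2 at col 2 lands with bottom-row=5; cleared 0 line(s) (total 0); column heights now [3 2 6 7 7], max=7
Drop 5: I rot3 at col 2 lands with bottom-row=6; cleared 0 line(s) (total 0); column heights now [3 2 10 7 7], max=10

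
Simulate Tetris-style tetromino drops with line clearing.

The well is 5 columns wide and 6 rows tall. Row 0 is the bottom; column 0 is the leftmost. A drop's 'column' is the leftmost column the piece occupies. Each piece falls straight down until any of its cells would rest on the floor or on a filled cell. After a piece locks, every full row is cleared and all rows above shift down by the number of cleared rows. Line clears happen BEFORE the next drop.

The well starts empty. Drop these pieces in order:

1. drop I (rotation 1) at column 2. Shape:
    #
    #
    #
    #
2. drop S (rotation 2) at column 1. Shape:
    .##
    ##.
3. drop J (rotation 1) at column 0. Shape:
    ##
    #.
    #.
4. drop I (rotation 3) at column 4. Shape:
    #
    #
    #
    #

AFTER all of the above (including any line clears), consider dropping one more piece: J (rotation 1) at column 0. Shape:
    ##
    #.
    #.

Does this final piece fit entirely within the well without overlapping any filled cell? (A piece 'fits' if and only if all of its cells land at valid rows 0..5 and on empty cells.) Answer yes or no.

Drop 1: I rot1 at col 2 lands with bottom-row=0; cleared 0 line(s) (total 0); column heights now [0 0 4 0 0], max=4
Drop 2: S rot2 at col 1 lands with bottom-row=4; cleared 0 line(s) (total 0); column heights now [0 5 6 6 0], max=6
Drop 3: J rot1 at col 0 lands with bottom-row=3; cleared 0 line(s) (total 0); column heights now [6 6 6 6 0], max=6
Drop 4: I rot3 at col 4 lands with bottom-row=0; cleared 0 line(s) (total 0); column heights now [6 6 6 6 4], max=6
Test piece J rot1 at col 0 (width 2): heights before test = [6 6 6 6 4]; fits = False

Answer: no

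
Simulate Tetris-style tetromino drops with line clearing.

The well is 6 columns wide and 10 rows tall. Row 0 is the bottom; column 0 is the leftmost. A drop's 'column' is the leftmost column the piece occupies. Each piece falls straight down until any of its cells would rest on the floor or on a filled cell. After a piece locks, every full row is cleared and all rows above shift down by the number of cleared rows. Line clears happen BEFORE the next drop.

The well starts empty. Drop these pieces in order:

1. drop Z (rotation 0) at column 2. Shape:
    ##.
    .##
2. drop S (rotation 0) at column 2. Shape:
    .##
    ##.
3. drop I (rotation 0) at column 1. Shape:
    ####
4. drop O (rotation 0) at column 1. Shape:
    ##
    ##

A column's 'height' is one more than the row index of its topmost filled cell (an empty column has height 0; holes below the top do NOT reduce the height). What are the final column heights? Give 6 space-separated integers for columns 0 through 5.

Drop 1: Z rot0 at col 2 lands with bottom-row=0; cleared 0 line(s) (total 0); column heights now [0 0 2 2 1 0], max=2
Drop 2: S rot0 at col 2 lands with bottom-row=2; cleared 0 line(s) (total 0); column heights now [0 0 3 4 4 0], max=4
Drop 3: I rot0 at col 1 lands with bottom-row=4; cleared 0 line(s) (total 0); column heights now [0 5 5 5 5 0], max=5
Drop 4: O rot0 at col 1 lands with bottom-row=5; cleared 0 line(s) (total 0); column heights now [0 7 7 5 5 0], max=7

Answer: 0 7 7 5 5 0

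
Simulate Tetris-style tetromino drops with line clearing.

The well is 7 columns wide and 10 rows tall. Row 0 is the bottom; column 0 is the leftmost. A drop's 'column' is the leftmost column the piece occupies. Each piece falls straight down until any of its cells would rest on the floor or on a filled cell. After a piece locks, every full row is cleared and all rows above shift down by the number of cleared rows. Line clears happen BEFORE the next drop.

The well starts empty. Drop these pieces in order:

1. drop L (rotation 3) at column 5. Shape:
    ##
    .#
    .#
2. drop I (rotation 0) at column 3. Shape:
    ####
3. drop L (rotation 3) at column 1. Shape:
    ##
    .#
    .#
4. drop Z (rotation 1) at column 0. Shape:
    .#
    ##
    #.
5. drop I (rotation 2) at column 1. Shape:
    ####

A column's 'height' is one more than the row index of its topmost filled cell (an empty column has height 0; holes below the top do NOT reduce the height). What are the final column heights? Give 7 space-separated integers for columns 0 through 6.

Drop 1: L rot3 at col 5 lands with bottom-row=0; cleared 0 line(s) (total 0); column heights now [0 0 0 0 0 3 3], max=3
Drop 2: I rot0 at col 3 lands with bottom-row=3; cleared 0 line(s) (total 0); column heights now [0 0 0 4 4 4 4], max=4
Drop 3: L rot3 at col 1 lands with bottom-row=0; cleared 0 line(s) (total 0); column heights now [0 3 3 4 4 4 4], max=4
Drop 4: Z rot1 at col 0 lands with bottom-row=2; cleared 0 line(s) (total 0); column heights now [4 5 3 4 4 4 4], max=5
Drop 5: I rot2 at col 1 lands with bottom-row=5; cleared 0 line(s) (total 0); column heights now [4 6 6 6 6 4 4], max=6

Answer: 4 6 6 6 6 4 4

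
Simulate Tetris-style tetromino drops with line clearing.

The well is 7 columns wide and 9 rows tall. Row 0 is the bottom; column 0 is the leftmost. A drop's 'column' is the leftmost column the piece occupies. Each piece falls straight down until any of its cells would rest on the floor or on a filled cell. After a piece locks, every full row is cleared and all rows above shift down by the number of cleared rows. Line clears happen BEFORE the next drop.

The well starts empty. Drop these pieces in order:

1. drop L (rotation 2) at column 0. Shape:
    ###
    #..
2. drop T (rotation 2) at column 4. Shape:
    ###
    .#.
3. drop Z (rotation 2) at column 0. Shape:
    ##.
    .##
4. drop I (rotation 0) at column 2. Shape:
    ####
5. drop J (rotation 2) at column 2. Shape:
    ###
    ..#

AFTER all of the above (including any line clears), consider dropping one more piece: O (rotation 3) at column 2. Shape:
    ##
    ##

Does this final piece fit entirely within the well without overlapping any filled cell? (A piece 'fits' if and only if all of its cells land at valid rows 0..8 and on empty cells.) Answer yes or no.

Answer: yes

Derivation:
Drop 1: L rot2 at col 0 lands with bottom-row=0; cleared 0 line(s) (total 0); column heights now [2 2 2 0 0 0 0], max=2
Drop 2: T rot2 at col 4 lands with bottom-row=0; cleared 0 line(s) (total 0); column heights now [2 2 2 0 2 2 2], max=2
Drop 3: Z rot2 at col 0 lands with bottom-row=2; cleared 0 line(s) (total 0); column heights now [4 4 3 0 2 2 2], max=4
Drop 4: I rot0 at col 2 lands with bottom-row=3; cleared 0 line(s) (total 0); column heights now [4 4 4 4 4 4 2], max=4
Drop 5: J rot2 at col 2 lands with bottom-row=4; cleared 0 line(s) (total 0); column heights now [4 4 6 6 6 4 2], max=6
Test piece O rot3 at col 2 (width 2): heights before test = [4 4 6 6 6 4 2]; fits = True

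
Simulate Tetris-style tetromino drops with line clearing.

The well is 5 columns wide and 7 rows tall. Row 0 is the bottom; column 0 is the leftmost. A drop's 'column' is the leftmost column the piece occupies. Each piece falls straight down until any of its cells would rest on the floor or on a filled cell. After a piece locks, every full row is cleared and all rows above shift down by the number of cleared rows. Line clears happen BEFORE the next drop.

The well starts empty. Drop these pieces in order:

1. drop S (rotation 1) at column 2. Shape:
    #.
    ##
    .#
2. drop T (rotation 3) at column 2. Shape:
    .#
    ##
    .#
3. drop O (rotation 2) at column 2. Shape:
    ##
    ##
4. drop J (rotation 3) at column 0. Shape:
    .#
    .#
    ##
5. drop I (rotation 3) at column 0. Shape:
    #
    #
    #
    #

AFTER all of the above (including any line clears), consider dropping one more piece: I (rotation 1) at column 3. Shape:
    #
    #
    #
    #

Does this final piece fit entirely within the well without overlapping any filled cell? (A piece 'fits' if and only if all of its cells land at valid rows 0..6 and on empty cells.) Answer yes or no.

Answer: no

Derivation:
Drop 1: S rot1 at col 2 lands with bottom-row=0; cleared 0 line(s) (total 0); column heights now [0 0 3 2 0], max=3
Drop 2: T rot3 at col 2 lands with bottom-row=2; cleared 0 line(s) (total 0); column heights now [0 0 4 5 0], max=5
Drop 3: O rot2 at col 2 lands with bottom-row=5; cleared 0 line(s) (total 0); column heights now [0 0 7 7 0], max=7
Drop 4: J rot3 at col 0 lands with bottom-row=0; cleared 0 line(s) (total 0); column heights now [1 3 7 7 0], max=7
Drop 5: I rot3 at col 0 lands with bottom-row=1; cleared 0 line(s) (total 0); column heights now [5 3 7 7 0], max=7
Test piece I rot1 at col 3 (width 1): heights before test = [5 3 7 7 0]; fits = False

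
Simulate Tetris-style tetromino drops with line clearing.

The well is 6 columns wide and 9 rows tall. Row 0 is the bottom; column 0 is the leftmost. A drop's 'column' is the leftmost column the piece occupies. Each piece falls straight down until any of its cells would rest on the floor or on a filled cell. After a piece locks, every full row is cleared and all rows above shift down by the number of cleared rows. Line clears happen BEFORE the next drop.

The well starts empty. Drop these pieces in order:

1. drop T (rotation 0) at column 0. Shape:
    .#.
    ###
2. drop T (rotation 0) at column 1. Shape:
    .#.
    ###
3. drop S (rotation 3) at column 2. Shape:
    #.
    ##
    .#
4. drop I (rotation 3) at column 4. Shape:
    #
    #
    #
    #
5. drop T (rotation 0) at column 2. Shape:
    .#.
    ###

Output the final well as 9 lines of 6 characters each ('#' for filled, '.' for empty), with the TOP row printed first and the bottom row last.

Answer: ......
...#..
..###.
..#...
..##..
..###.
.####.
.#..#.
###.#.

Derivation:
Drop 1: T rot0 at col 0 lands with bottom-row=0; cleared 0 line(s) (total 0); column heights now [1 2 1 0 0 0], max=2
Drop 2: T rot0 at col 1 lands with bottom-row=2; cleared 0 line(s) (total 0); column heights now [1 3 4 3 0 0], max=4
Drop 3: S rot3 at col 2 lands with bottom-row=3; cleared 0 line(s) (total 0); column heights now [1 3 6 5 0 0], max=6
Drop 4: I rot3 at col 4 lands with bottom-row=0; cleared 0 line(s) (total 0); column heights now [1 3 6 5 4 0], max=6
Drop 5: T rot0 at col 2 lands with bottom-row=6; cleared 0 line(s) (total 0); column heights now [1 3 7 8 7 0], max=8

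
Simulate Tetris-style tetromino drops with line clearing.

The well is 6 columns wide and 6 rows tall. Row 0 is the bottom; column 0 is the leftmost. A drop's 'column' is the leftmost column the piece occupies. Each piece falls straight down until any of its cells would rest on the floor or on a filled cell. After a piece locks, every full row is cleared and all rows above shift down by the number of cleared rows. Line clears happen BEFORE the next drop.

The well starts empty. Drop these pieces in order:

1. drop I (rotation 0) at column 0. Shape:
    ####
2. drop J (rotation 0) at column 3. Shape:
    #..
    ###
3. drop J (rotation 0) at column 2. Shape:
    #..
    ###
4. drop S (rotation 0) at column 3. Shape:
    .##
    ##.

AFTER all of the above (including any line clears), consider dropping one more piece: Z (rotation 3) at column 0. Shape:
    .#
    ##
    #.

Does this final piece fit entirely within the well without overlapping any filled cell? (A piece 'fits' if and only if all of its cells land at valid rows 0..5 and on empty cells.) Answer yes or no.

Answer: yes

Derivation:
Drop 1: I rot0 at col 0 lands with bottom-row=0; cleared 0 line(s) (total 0); column heights now [1 1 1 1 0 0], max=1
Drop 2: J rot0 at col 3 lands with bottom-row=1; cleared 0 line(s) (total 0); column heights now [1 1 1 3 2 2], max=3
Drop 3: J rot0 at col 2 lands with bottom-row=3; cleared 0 line(s) (total 0); column heights now [1 1 5 4 4 2], max=5
Drop 4: S rot0 at col 3 lands with bottom-row=4; cleared 0 line(s) (total 0); column heights now [1 1 5 5 6 6], max=6
Test piece Z rot3 at col 0 (width 2): heights before test = [1 1 5 5 6 6]; fits = True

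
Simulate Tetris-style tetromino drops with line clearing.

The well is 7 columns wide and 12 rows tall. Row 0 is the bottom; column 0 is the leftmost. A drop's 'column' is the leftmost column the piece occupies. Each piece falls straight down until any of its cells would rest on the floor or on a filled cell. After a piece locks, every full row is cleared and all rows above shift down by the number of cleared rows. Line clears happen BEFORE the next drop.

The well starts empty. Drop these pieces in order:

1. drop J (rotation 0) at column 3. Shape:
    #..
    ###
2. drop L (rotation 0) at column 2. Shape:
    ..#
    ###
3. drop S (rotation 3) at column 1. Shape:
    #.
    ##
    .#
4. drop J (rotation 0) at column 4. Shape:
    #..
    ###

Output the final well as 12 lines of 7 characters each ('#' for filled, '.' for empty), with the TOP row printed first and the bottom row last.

Drop 1: J rot0 at col 3 lands with bottom-row=0; cleared 0 line(s) (total 0); column heights now [0 0 0 2 1 1 0], max=2
Drop 2: L rot0 at col 2 lands with bottom-row=2; cleared 0 line(s) (total 0); column heights now [0 0 3 3 4 1 0], max=4
Drop 3: S rot3 at col 1 lands with bottom-row=3; cleared 0 line(s) (total 0); column heights now [0 6 5 3 4 1 0], max=6
Drop 4: J rot0 at col 4 lands with bottom-row=4; cleared 0 line(s) (total 0); column heights now [0 6 5 3 6 5 5], max=6

Answer: .......
.......
.......
.......
.......
.......
.#..#..
.##.###
..#.#..
..###..
...#...
...###.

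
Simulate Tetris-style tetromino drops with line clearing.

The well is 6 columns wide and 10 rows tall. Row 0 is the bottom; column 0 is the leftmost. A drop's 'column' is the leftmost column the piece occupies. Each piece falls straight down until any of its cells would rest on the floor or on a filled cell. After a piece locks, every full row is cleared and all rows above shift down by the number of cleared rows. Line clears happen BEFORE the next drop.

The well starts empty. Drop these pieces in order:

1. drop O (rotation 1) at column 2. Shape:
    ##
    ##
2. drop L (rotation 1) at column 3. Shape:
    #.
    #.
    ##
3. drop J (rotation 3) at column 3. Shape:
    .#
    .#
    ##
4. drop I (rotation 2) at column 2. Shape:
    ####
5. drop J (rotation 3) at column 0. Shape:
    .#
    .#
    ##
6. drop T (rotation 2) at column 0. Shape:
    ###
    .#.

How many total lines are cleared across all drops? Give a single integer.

Drop 1: O rot1 at col 2 lands with bottom-row=0; cleared 0 line(s) (total 0); column heights now [0 0 2 2 0 0], max=2
Drop 2: L rot1 at col 3 lands with bottom-row=2; cleared 0 line(s) (total 0); column heights now [0 0 2 5 3 0], max=5
Drop 3: J rot3 at col 3 lands with bottom-row=5; cleared 0 line(s) (total 0); column heights now [0 0 2 6 8 0], max=8
Drop 4: I rot2 at col 2 lands with bottom-row=8; cleared 0 line(s) (total 0); column heights now [0 0 9 9 9 9], max=9
Drop 5: J rot3 at col 0 lands with bottom-row=0; cleared 0 line(s) (total 0); column heights now [1 3 9 9 9 9], max=9
Drop 6: T rot2 at col 0 lands with bottom-row=8; cleared 0 line(s) (total 0); column heights now [10 10 10 9 9 9], max=10

Answer: 0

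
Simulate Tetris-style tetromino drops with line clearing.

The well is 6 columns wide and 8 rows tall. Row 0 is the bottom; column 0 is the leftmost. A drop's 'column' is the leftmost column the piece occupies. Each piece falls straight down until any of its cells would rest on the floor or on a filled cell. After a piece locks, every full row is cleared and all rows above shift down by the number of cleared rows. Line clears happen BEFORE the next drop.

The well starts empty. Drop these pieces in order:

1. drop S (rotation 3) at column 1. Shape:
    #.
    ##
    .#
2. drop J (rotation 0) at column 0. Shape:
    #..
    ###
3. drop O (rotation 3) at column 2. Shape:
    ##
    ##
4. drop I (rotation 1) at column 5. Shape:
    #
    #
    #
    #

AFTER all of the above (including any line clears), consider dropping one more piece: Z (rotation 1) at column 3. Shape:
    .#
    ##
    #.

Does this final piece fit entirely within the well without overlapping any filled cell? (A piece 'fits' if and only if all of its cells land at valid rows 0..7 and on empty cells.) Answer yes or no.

Answer: no

Derivation:
Drop 1: S rot3 at col 1 lands with bottom-row=0; cleared 0 line(s) (total 0); column heights now [0 3 2 0 0 0], max=3
Drop 2: J rot0 at col 0 lands with bottom-row=3; cleared 0 line(s) (total 0); column heights now [5 4 4 0 0 0], max=5
Drop 3: O rot3 at col 2 lands with bottom-row=4; cleared 0 line(s) (total 0); column heights now [5 4 6 6 0 0], max=6
Drop 4: I rot1 at col 5 lands with bottom-row=0; cleared 0 line(s) (total 0); column heights now [5 4 6 6 0 4], max=6
Test piece Z rot1 at col 3 (width 2): heights before test = [5 4 6 6 0 4]; fits = False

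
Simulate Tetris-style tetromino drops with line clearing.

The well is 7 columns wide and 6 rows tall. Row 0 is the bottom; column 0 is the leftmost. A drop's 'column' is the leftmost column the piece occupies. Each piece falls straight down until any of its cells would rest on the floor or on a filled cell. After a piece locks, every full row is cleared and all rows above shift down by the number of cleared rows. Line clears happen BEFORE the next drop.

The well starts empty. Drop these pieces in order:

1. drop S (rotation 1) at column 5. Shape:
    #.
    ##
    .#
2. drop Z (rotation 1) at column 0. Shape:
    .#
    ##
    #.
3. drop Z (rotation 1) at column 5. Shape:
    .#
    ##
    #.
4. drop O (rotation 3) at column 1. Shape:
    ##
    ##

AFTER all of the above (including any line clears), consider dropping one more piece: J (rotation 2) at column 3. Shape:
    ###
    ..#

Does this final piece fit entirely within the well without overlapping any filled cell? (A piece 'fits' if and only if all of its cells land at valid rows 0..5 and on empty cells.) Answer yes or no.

Drop 1: S rot1 at col 5 lands with bottom-row=0; cleared 0 line(s) (total 0); column heights now [0 0 0 0 0 3 2], max=3
Drop 2: Z rot1 at col 0 lands with bottom-row=0; cleared 0 line(s) (total 0); column heights now [2 3 0 0 0 3 2], max=3
Drop 3: Z rot1 at col 5 lands with bottom-row=3; cleared 0 line(s) (total 0); column heights now [2 3 0 0 0 5 6], max=6
Drop 4: O rot3 at col 1 lands with bottom-row=3; cleared 0 line(s) (total 0); column heights now [2 5 5 0 0 5 6], max=6
Test piece J rot2 at col 3 (width 3): heights before test = [2 5 5 0 0 5 6]; fits = False

Answer: no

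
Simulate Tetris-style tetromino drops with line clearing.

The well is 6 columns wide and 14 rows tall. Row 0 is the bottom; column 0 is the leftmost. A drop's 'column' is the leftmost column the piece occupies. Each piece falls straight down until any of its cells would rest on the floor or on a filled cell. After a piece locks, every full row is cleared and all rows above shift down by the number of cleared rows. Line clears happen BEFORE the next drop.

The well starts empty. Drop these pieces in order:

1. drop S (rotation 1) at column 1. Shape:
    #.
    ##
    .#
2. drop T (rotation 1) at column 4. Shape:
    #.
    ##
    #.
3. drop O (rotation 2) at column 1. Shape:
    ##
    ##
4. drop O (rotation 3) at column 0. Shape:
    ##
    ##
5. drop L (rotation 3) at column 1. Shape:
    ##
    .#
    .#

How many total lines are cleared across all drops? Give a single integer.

Answer: 0

Derivation:
Drop 1: S rot1 at col 1 lands with bottom-row=0; cleared 0 line(s) (total 0); column heights now [0 3 2 0 0 0], max=3
Drop 2: T rot1 at col 4 lands with bottom-row=0; cleared 0 line(s) (total 0); column heights now [0 3 2 0 3 2], max=3
Drop 3: O rot2 at col 1 lands with bottom-row=3; cleared 0 line(s) (total 0); column heights now [0 5 5 0 3 2], max=5
Drop 4: O rot3 at col 0 lands with bottom-row=5; cleared 0 line(s) (total 0); column heights now [7 7 5 0 3 2], max=7
Drop 5: L rot3 at col 1 lands with bottom-row=5; cleared 0 line(s) (total 0); column heights now [7 8 8 0 3 2], max=8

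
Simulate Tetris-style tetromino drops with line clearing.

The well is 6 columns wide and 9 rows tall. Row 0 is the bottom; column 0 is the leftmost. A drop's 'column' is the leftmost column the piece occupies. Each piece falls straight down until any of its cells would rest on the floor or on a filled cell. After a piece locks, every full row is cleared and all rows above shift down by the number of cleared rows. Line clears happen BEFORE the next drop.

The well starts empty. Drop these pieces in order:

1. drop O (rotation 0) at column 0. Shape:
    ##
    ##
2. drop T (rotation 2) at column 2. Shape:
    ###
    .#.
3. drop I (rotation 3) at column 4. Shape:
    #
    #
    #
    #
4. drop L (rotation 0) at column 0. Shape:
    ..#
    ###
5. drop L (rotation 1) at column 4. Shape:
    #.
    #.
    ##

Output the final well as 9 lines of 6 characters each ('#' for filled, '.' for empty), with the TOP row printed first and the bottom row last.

Drop 1: O rot0 at col 0 lands with bottom-row=0; cleared 0 line(s) (total 0); column heights now [2 2 0 0 0 0], max=2
Drop 2: T rot2 at col 2 lands with bottom-row=0; cleared 0 line(s) (total 0); column heights now [2 2 2 2 2 0], max=2
Drop 3: I rot3 at col 4 lands with bottom-row=2; cleared 0 line(s) (total 0); column heights now [2 2 2 2 6 0], max=6
Drop 4: L rot0 at col 0 lands with bottom-row=2; cleared 0 line(s) (total 0); column heights now [3 3 4 2 6 0], max=6
Drop 5: L rot1 at col 4 lands with bottom-row=6; cleared 0 line(s) (total 0); column heights now [3 3 4 2 9 7], max=9

Answer: ....#.
....#.
....##
....#.
....#.
..#.#.
###.#.
#####.
##.#..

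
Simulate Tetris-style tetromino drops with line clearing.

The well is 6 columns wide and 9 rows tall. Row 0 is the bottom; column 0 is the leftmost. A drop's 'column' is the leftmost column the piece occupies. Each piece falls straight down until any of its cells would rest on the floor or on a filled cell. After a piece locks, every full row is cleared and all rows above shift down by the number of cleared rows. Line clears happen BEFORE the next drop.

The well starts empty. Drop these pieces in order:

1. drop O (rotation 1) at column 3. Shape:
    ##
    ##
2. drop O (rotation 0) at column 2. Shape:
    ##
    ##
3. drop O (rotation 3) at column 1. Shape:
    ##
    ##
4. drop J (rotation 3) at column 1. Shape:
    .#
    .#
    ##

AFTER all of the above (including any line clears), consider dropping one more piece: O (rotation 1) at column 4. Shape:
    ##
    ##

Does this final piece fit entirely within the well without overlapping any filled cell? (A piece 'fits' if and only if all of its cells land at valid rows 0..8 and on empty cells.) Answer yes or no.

Answer: yes

Derivation:
Drop 1: O rot1 at col 3 lands with bottom-row=0; cleared 0 line(s) (total 0); column heights now [0 0 0 2 2 0], max=2
Drop 2: O rot0 at col 2 lands with bottom-row=2; cleared 0 line(s) (total 0); column heights now [0 0 4 4 2 0], max=4
Drop 3: O rot3 at col 1 lands with bottom-row=4; cleared 0 line(s) (total 0); column heights now [0 6 6 4 2 0], max=6
Drop 4: J rot3 at col 1 lands with bottom-row=6; cleared 0 line(s) (total 0); column heights now [0 7 9 4 2 0], max=9
Test piece O rot1 at col 4 (width 2): heights before test = [0 7 9 4 2 0]; fits = True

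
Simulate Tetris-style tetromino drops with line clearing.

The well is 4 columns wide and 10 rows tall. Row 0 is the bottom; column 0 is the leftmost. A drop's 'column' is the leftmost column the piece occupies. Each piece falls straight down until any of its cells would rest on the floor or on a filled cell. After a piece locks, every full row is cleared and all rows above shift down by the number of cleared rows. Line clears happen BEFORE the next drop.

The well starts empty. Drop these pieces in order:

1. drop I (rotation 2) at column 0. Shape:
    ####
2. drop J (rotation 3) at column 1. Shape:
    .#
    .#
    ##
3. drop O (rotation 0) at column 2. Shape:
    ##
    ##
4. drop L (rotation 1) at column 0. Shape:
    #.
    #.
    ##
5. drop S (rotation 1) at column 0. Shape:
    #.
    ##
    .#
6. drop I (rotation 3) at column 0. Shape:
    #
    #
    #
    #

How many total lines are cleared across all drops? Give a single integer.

Answer: 3

Derivation:
Drop 1: I rot2 at col 0 lands with bottom-row=0; cleared 1 line(s) (total 1); column heights now [0 0 0 0], max=0
Drop 2: J rot3 at col 1 lands with bottom-row=0; cleared 0 line(s) (total 1); column heights now [0 1 3 0], max=3
Drop 3: O rot0 at col 2 lands with bottom-row=3; cleared 0 line(s) (total 1); column heights now [0 1 5 5], max=5
Drop 4: L rot1 at col 0 lands with bottom-row=1; cleared 0 line(s) (total 1); column heights now [4 2 5 5], max=5
Drop 5: S rot1 at col 0 lands with bottom-row=3; cleared 2 line(s) (total 3); column heights now [4 2 3 0], max=4
Drop 6: I rot3 at col 0 lands with bottom-row=4; cleared 0 line(s) (total 3); column heights now [8 2 3 0], max=8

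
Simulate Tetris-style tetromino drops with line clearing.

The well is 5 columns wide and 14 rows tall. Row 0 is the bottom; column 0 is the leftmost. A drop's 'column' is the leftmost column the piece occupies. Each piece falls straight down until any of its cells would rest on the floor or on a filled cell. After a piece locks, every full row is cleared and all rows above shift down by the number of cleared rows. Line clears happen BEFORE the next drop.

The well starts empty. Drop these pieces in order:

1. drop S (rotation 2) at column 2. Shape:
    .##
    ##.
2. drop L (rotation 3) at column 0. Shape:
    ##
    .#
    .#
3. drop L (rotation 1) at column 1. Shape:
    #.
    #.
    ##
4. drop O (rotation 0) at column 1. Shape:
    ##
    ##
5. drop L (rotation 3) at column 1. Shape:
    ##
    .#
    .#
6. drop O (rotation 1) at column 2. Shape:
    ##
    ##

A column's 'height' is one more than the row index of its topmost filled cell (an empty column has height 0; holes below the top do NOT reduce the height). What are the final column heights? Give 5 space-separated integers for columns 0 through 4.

Drop 1: S rot2 at col 2 lands with bottom-row=0; cleared 0 line(s) (total 0); column heights now [0 0 1 2 2], max=2
Drop 2: L rot3 at col 0 lands with bottom-row=0; cleared 0 line(s) (total 0); column heights now [3 3 1 2 2], max=3
Drop 3: L rot1 at col 1 lands with bottom-row=3; cleared 0 line(s) (total 0); column heights now [3 6 4 2 2], max=6
Drop 4: O rot0 at col 1 lands with bottom-row=6; cleared 0 line(s) (total 0); column heights now [3 8 8 2 2], max=8
Drop 5: L rot3 at col 1 lands with bottom-row=8; cleared 0 line(s) (total 0); column heights now [3 11 11 2 2], max=11
Drop 6: O rot1 at col 2 lands with bottom-row=11; cleared 0 line(s) (total 0); column heights now [3 11 13 13 2], max=13

Answer: 3 11 13 13 2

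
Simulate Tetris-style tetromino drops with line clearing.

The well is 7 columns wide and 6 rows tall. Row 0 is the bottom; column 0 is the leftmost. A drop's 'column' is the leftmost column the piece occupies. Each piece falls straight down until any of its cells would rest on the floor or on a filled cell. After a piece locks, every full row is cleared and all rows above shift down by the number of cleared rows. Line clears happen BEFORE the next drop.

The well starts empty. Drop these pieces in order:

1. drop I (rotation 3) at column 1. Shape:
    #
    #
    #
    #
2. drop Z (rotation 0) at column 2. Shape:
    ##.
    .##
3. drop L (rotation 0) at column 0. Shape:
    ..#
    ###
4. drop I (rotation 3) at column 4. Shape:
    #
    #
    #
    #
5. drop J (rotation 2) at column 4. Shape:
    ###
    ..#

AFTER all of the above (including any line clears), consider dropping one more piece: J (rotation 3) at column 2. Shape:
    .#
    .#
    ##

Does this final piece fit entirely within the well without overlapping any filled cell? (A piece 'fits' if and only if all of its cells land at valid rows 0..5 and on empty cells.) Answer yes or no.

Drop 1: I rot3 at col 1 lands with bottom-row=0; cleared 0 line(s) (total 0); column heights now [0 4 0 0 0 0 0], max=4
Drop 2: Z rot0 at col 2 lands with bottom-row=0; cleared 0 line(s) (total 0); column heights now [0 4 2 2 1 0 0], max=4
Drop 3: L rot0 at col 0 lands with bottom-row=4; cleared 0 line(s) (total 0); column heights now [5 5 6 2 1 0 0], max=6
Drop 4: I rot3 at col 4 lands with bottom-row=1; cleared 0 line(s) (total 0); column heights now [5 5 6 2 5 0 0], max=6
Drop 5: J rot2 at col 4 lands with bottom-row=4; cleared 0 line(s) (total 0); column heights now [5 5 6 2 6 6 6], max=6
Test piece J rot3 at col 2 (width 2): heights before test = [5 5 6 2 6 6 6]; fits = False

Answer: no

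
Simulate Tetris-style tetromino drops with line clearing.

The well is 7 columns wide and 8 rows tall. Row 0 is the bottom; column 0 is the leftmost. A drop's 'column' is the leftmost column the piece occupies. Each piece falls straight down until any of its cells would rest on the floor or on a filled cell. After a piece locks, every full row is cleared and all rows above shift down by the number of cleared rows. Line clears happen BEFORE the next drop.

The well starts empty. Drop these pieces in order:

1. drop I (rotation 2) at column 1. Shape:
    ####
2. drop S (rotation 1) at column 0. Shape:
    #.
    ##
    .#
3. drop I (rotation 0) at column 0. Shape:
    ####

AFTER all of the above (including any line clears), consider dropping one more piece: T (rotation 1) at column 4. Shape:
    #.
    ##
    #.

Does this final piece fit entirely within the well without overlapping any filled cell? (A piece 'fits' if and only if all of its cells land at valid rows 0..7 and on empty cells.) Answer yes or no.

Answer: yes

Derivation:
Drop 1: I rot2 at col 1 lands with bottom-row=0; cleared 0 line(s) (total 0); column heights now [0 1 1 1 1 0 0], max=1
Drop 2: S rot1 at col 0 lands with bottom-row=1; cleared 0 line(s) (total 0); column heights now [4 3 1 1 1 0 0], max=4
Drop 3: I rot0 at col 0 lands with bottom-row=4; cleared 0 line(s) (total 0); column heights now [5 5 5 5 1 0 0], max=5
Test piece T rot1 at col 4 (width 2): heights before test = [5 5 5 5 1 0 0]; fits = True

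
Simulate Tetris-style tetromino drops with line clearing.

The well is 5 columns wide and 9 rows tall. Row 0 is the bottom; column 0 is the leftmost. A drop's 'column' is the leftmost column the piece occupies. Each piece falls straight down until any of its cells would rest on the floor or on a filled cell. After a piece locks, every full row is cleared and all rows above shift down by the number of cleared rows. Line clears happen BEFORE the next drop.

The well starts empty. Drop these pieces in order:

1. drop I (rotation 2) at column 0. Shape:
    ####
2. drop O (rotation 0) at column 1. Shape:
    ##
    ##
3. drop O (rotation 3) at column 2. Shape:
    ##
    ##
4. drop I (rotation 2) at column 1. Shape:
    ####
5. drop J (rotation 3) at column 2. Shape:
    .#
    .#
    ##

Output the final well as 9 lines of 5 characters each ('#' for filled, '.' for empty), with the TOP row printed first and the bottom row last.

Answer: ...#.
...#.
..##.
.####
..##.
..##.
.##..
.##..
####.

Derivation:
Drop 1: I rot2 at col 0 lands with bottom-row=0; cleared 0 line(s) (total 0); column heights now [1 1 1 1 0], max=1
Drop 2: O rot0 at col 1 lands with bottom-row=1; cleared 0 line(s) (total 0); column heights now [1 3 3 1 0], max=3
Drop 3: O rot3 at col 2 lands with bottom-row=3; cleared 0 line(s) (total 0); column heights now [1 3 5 5 0], max=5
Drop 4: I rot2 at col 1 lands with bottom-row=5; cleared 0 line(s) (total 0); column heights now [1 6 6 6 6], max=6
Drop 5: J rot3 at col 2 lands with bottom-row=6; cleared 0 line(s) (total 0); column heights now [1 6 7 9 6], max=9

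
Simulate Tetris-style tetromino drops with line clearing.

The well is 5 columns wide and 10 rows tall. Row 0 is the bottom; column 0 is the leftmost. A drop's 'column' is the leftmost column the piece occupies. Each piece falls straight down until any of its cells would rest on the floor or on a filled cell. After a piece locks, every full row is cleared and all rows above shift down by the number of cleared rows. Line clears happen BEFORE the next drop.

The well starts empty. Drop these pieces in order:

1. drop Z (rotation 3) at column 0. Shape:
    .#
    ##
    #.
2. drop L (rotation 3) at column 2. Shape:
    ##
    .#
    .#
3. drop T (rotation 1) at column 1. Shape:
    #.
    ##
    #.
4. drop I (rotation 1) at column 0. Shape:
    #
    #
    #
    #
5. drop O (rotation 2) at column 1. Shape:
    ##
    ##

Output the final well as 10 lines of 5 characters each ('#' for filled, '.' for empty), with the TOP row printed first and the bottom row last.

Drop 1: Z rot3 at col 0 lands with bottom-row=0; cleared 0 line(s) (total 0); column heights now [2 3 0 0 0], max=3
Drop 2: L rot3 at col 2 lands with bottom-row=0; cleared 0 line(s) (total 0); column heights now [2 3 3 3 0], max=3
Drop 3: T rot1 at col 1 lands with bottom-row=3; cleared 0 line(s) (total 0); column heights now [2 6 5 3 0], max=6
Drop 4: I rot1 at col 0 lands with bottom-row=2; cleared 0 line(s) (total 0); column heights now [6 6 5 3 0], max=6
Drop 5: O rot2 at col 1 lands with bottom-row=6; cleared 0 line(s) (total 0); column heights now [6 8 8 3 0], max=8

Answer: .....
.....
.##..
.##..
##...
###..
##...
####.
##.#.
#..#.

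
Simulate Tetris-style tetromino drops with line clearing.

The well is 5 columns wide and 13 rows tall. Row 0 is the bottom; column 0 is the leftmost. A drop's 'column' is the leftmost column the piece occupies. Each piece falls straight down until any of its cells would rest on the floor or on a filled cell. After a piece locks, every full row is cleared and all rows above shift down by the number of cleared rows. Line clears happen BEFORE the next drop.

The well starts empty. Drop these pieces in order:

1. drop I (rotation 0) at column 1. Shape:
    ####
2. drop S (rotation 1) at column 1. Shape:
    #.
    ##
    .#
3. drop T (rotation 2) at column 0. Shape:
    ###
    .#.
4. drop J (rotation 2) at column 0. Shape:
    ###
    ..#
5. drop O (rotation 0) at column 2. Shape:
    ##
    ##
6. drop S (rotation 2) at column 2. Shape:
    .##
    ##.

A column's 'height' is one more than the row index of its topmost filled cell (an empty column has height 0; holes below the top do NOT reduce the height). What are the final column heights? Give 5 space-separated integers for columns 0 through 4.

Answer: 8 8 11 12 12

Derivation:
Drop 1: I rot0 at col 1 lands with bottom-row=0; cleared 0 line(s) (total 0); column heights now [0 1 1 1 1], max=1
Drop 2: S rot1 at col 1 lands with bottom-row=1; cleared 0 line(s) (total 0); column heights now [0 4 3 1 1], max=4
Drop 3: T rot2 at col 0 lands with bottom-row=4; cleared 0 line(s) (total 0); column heights now [6 6 6 1 1], max=6
Drop 4: J rot2 at col 0 lands with bottom-row=6; cleared 0 line(s) (total 0); column heights now [8 8 8 1 1], max=8
Drop 5: O rot0 at col 2 lands with bottom-row=8; cleared 0 line(s) (total 0); column heights now [8 8 10 10 1], max=10
Drop 6: S rot2 at col 2 lands with bottom-row=10; cleared 0 line(s) (total 0); column heights now [8 8 11 12 12], max=12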